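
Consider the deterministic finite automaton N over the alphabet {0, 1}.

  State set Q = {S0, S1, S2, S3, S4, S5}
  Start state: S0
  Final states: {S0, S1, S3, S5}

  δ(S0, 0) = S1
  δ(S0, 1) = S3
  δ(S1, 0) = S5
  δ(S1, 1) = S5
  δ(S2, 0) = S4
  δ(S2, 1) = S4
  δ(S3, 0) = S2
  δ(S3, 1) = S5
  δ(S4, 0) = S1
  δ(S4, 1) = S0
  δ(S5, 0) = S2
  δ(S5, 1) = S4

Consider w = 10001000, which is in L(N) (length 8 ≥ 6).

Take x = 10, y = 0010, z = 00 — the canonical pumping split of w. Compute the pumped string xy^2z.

xy^2z = 10·0010·0010·00 = 100010001000.
Reading y = 0010 takes N from S2 back to S2, so after x·y·y the machine is still in S2, and z then leads to the accepting state S1. Hence 100010001000 ∈ L(N).

100010001000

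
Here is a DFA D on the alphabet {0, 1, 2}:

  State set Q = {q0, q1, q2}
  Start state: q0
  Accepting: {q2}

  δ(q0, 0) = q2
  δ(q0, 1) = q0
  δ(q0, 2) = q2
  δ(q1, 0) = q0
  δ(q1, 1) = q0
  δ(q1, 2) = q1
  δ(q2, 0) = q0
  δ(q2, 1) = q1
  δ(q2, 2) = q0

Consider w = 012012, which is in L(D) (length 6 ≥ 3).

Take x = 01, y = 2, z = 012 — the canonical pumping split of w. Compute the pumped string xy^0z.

xy⁰z = xz = 01·012 = 01012.
Reading y = 2 takes D from q1 back to q1, so after x the machine is still in q1, and z then leads to the accepting state q2. Hence 01012 ∈ L(D).

01012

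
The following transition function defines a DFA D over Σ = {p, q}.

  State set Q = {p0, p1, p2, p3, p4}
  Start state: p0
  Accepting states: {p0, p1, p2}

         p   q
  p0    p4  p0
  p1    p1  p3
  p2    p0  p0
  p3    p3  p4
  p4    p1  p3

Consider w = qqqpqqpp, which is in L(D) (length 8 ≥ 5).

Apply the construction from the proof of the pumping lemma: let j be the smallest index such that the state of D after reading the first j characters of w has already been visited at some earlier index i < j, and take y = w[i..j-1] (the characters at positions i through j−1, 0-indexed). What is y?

State sequence: p0 -q-> p0 -q-> p0 -q-> p0 -p-> p4 -q-> p3 -q-> p4 -p-> p1 -p-> p1
First repeat at step 1: p0 was already visited.

So i = 0, j = 1, giving x = w[0:0] = ε, y = w[0:1] = q, z = w[1:8] = qqpqqpp.
Check: |xy| = 1 ≤ 5 and |y| = 1 ≥ 1. Reading y takes D from p0 back to p0, so every xyⁱz is accepted.

q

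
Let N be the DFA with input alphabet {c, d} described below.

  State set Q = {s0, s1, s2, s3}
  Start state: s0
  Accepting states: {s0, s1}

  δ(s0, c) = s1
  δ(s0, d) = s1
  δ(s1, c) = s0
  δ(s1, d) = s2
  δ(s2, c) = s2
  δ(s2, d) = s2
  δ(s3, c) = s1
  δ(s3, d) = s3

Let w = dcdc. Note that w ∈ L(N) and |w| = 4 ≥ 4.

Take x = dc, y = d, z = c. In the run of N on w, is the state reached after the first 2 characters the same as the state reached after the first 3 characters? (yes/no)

no

State sequence: s0 -d-> s1 -c-> s0 -d-> s1

After x (step 2): s0. After xy (step 3): s1.
They differ (s0 ≠ s1), so y is not a cycle from the state after x; this split is not the one the pumping-lemma construction produces, and pumping y need not keep the string in L(N).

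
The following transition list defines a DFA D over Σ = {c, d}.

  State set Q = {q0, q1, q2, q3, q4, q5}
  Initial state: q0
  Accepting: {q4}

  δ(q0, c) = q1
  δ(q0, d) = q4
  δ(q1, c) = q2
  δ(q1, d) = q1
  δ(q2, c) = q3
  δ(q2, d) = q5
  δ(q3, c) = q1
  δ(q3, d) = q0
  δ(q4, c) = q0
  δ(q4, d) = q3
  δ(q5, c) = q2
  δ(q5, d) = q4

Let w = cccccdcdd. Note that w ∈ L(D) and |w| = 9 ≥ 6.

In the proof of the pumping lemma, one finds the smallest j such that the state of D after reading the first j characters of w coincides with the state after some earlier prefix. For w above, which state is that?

q1

State sequence: q0 -c-> q1 -c-> q2 -c-> q3 -c-> q1 -c-> q2 -d-> q5 -c-> q2 -d-> q5 -d-> q4
First repeat at step 4: q1 was already visited.

The earliest repeat is at step j = 4: D is in q1, which it already visited at step i = 1.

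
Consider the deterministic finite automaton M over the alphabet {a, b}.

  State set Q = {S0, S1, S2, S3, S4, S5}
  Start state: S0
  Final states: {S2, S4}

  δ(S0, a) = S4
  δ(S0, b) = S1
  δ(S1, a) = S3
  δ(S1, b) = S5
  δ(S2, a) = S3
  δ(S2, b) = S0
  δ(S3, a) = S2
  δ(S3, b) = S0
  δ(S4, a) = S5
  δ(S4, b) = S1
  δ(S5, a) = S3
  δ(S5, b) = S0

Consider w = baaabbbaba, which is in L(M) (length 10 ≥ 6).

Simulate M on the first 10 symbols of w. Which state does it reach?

S4

Run of M on the first 10 characters of w = b a a a b b b a b a:
  step 0: S0  (start)
  step 1: S1  (read b: S0→S1)
  step 2: S3  (read a: S1→S3)
  step 3: S2  (read a: S3→S2)
  step 4: S3  (read a: S2→S3)
  step 5: S0  (read b: S3→S0)
  step 6: S1  (read b: S0→S1)
  step 7: S5  (read b: S1→S5)
  step 8: S3  (read a: S5→S3)
  step 9: S0  (read b: S3→S0)
  step 10: S4  (read a: S0→S4)

After reading 10 characters, M is in state S4.
(This kind of state-tracing is the core of the pumping-lemma construction: with 6 states, pigeonhole forces a repeat within the first 6 steps.)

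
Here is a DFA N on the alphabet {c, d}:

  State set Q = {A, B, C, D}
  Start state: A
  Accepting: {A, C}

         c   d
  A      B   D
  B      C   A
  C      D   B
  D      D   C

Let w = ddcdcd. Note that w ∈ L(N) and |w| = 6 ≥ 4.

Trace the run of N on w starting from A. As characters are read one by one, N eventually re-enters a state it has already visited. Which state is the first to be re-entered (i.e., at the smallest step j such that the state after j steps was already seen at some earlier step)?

Run of N on w = d d c d c d:
  step 0: A  (start)
  step 1: D  (read d: A→D)
  step 2: C  (read d: D→C)
  step 3: D  (read c: C→D)   ← first repeat (D seen earlier)
  step 4: C  (read d: D→C)
  step 5: D  (read c: C→D)
  step 6: C  (read d: D→C)

The earliest repeat is at step j = 3: N is in D, which it already visited at step i = 1.

D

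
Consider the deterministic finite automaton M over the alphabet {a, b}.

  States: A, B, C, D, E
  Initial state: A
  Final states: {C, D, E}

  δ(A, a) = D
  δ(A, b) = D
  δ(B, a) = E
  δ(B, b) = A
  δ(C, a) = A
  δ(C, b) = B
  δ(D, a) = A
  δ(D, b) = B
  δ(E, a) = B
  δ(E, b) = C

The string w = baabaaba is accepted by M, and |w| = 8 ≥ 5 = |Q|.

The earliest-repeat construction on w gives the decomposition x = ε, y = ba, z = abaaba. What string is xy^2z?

xy^2z = ε·ba·ba·abaaba = babaabaaba.
Reading y = ba takes M from A back to A, so after x·y·y the machine is still in A, and z then leads to the accepting state D. Hence babaabaaba ∈ L(M).

babaabaaba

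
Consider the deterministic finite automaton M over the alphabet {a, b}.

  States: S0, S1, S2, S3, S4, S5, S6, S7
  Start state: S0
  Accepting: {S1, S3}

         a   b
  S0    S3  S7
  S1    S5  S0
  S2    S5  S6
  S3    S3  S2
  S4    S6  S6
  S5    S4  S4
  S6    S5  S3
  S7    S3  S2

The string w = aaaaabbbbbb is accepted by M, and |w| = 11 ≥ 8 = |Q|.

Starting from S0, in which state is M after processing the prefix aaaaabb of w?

S6

State sequence: S0 -a-> S3 -a-> S3 -a-> S3 -a-> S3 -a-> S3 -b-> S2 -b-> S6

After reading 7 characters, M is in state S6.
(This kind of state-tracing is the core of the pumping-lemma construction: with 8 states, pigeonhole forces a repeat within the first 8 steps.)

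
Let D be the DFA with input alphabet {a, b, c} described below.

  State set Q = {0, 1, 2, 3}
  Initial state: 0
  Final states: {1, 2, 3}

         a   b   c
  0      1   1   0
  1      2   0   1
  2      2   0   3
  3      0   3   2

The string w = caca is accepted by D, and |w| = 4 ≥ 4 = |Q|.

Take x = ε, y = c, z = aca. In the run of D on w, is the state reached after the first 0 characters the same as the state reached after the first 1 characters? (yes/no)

yes

Run of D on the first 1 characters of w = c:
  step 0: 0  (start)
  step 1: 0  (read c: 0→0)

After x (step 0): 0. After xy (step 1): 0.
They match, so y = c drives D around a cycle from 0 back to itself; pumping y any number of times keeps D in 0 before reading z, and xyⁱz ∈ L(D) for every i ≥ 0.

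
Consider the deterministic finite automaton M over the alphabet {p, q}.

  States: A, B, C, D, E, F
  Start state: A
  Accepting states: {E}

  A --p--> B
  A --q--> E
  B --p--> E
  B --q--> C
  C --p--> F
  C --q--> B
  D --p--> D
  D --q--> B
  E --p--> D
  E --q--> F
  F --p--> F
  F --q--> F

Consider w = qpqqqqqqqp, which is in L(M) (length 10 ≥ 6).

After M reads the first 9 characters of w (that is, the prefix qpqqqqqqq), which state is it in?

State sequence: A -q-> E -p-> D -q-> B -q-> C -q-> B -q-> C -q-> B -q-> C -q-> B

After reading 9 characters, M is in state B.

B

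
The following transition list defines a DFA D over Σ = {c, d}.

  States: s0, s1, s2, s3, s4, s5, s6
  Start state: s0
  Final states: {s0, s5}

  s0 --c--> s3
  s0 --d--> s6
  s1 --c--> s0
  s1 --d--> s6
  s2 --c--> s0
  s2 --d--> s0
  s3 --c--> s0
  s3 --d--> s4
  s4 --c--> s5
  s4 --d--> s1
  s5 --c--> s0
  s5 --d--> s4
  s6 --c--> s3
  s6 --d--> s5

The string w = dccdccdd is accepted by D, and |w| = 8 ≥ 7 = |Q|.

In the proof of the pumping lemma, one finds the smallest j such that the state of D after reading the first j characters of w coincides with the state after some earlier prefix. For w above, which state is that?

s0

Run of D on w = d c c d c c d d:
  step 0: s0  (start)
  step 1: s6  (read d: s0→s6)
  step 2: s3  (read c: s6→s3)
  step 3: s0  (read c: s3→s0)   ← first repeat (s0 seen earlier)
  step 4: s6  (read d: s0→s6)
  step 5: s3  (read c: s6→s3)
  step 6: s0  (read c: s3→s0)
  step 7: s6  (read d: s0→s6)
  step 8: s5  (read d: s6→s5)

The earliest repeat is at step j = 3: D is in s0, which it already visited at step i = 0.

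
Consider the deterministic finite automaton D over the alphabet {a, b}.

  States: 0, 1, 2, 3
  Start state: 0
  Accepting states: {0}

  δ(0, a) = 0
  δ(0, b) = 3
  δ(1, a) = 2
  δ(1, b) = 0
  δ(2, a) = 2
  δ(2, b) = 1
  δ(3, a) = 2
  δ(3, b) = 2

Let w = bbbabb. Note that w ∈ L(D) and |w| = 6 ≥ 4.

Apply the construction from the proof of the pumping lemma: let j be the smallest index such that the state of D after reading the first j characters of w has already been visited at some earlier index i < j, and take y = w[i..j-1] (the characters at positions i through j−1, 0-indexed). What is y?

ba

State sequence: 0 -b-> 3 -b-> 2 -b-> 1 -a-> 2 -b-> 1 -b-> 0
First repeat at step 4: 2 was already visited.

So i = 2, j = 4, giving x = w[0:2] = bb, y = w[2:4] = ba, z = w[4:6] = bb.
Check: |xy| = 4 ≤ 4 and |y| = 2 ≥ 1. Reading y takes D from 2 back to 2, so every xyⁱz is accepted.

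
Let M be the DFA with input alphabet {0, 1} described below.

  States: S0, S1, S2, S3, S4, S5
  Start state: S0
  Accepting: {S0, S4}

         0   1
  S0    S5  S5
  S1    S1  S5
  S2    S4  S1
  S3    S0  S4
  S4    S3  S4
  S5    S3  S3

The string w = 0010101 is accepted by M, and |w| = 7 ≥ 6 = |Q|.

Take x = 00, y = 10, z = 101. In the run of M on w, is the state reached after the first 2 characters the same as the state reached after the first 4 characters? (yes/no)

Run of M on the first 4 characters of w = 0 0 1 0:
  step 0: S0  (start)
  step 1: S5  (read 0: S0→S5)
  step 2: S3  (read 0: S5→S3)
  step 3: S4  (read 1: S3→S4)
  step 4: S3  (read 0: S4→S3)

After x (step 2): S3. After xy (step 4): S3.
They match, so y = 10 drives M around a cycle from S3 back to itself; pumping y any number of times keeps M in S3 before reading z, and xyⁱz ∈ L(M) for every i ≥ 0.

yes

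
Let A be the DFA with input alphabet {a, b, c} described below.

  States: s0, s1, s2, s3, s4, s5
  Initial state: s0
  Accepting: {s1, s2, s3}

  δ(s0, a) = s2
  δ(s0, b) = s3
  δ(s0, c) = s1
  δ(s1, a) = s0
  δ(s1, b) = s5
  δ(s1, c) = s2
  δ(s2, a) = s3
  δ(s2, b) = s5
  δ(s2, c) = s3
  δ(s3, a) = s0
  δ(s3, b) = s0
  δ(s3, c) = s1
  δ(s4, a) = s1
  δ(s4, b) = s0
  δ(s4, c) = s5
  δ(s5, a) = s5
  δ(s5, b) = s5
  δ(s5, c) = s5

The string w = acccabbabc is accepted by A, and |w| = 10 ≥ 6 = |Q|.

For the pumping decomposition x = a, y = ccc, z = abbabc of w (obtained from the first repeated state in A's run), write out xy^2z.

xy^2z = a·ccc·ccc·abbabc = accccccabbabc.
Reading y = ccc takes A from s2 back to s2, so after x·y·y the machine is still in s2, and z then leads to the accepting state s1. Hence accccccabbabc ∈ L(A).

accccccabbabc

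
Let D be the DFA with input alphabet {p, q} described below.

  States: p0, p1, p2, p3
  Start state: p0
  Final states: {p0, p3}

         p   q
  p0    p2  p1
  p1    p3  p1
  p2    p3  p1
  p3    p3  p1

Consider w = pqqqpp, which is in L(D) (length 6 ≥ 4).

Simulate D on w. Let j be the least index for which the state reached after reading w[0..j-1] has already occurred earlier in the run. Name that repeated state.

State sequence: p0 -p-> p2 -q-> p1 -q-> p1 -q-> p1 -p-> p3 -p-> p3
First repeat at step 3: p1 was already visited.

The earliest repeat is at step j = 3: D is in p1, which it already visited at step i = 2.
Pumping length from the standard proof: p = 4 (the number of states). The repeated state found above gives |xy| = j ≤ 4 and |y| = j − i ≥ 1.

p1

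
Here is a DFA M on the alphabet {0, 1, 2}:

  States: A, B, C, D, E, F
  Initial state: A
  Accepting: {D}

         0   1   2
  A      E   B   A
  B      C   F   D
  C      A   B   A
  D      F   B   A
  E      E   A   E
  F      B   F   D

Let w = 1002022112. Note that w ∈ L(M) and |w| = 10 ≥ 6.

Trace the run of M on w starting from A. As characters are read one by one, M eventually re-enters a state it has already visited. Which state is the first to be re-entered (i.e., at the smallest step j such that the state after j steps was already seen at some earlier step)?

A

Run of M on w = 1 0 0 2 0 2 2 1 1 2:
  step 0: A  (start)
  step 1: B  (read 1: A→B)
  step 2: C  (read 0: B→C)
  step 3: A  (read 0: C→A)   ← first repeat (A seen earlier)
  step 4: A  (read 2: A→A)
  step 5: E  (read 0: A→E)
  step 6: E  (read 2: E→E)
  step 7: E  (read 2: E→E)
  step 8: A  (read 1: E→A)
  step 9: B  (read 1: A→B)
  step 10: D  (read 2: B→D)

The earliest repeat is at step j = 3: M is in A, which it already visited at step i = 0.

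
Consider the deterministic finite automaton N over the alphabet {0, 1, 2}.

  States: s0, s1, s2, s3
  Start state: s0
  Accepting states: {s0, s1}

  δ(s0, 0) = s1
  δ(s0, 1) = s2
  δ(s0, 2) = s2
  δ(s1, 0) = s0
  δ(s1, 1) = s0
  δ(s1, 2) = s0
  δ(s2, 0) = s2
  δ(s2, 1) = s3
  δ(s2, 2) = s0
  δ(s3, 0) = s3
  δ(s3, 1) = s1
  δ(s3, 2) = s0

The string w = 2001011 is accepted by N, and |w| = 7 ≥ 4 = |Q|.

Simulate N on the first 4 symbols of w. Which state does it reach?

State sequence: s0 -2-> s2 -0-> s2 -0-> s2 -1-> s3

After reading 4 characters, N is in state s3.

s3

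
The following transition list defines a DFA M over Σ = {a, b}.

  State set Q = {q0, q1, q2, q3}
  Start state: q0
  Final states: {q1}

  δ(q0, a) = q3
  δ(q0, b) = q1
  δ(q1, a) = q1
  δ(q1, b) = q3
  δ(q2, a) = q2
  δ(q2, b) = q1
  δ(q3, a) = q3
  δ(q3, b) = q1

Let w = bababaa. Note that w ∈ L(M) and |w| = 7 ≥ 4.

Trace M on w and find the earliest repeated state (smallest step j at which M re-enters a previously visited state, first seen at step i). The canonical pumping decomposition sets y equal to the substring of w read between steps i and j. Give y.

Run of M on w = b a b a b a a:
  step 0: q0  (start)
  step 1: q1  (read b: q0→q1)
  step 2: q1  (read a: q1→q1)   ← first repeat (q1 seen earlier)
  step 3: q3  (read b: q1→q3)
  step 4: q3  (read a: q3→q3)
  step 5: q1  (read b: q3→q1)
  step 6: q1  (read a: q1→q1)
  step 7: q1  (read a: q1→q1)

So i = 1, j = 2, giving x = w[0:1] = b, y = w[1:2] = a, z = w[2:7] = babaa.
Check: |xy| = 2 ≤ 4 and |y| = 1 ≥ 1. Reading y takes M from q1 back to q1, so every xyⁱz is accepted.
The DFA has 4 states, so the proof of the pumping lemma guarantees a repeated state among the first 4+1 visited; the segment between the two visits is the pumpable y.

a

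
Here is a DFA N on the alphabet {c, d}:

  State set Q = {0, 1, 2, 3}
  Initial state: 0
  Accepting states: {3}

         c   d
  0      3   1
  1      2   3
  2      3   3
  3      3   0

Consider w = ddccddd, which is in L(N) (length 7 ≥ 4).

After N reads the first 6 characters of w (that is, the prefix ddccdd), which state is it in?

State sequence: 0 -d-> 1 -d-> 3 -c-> 3 -c-> 3 -d-> 0 -d-> 1

After reading 6 characters, N is in state 1.

1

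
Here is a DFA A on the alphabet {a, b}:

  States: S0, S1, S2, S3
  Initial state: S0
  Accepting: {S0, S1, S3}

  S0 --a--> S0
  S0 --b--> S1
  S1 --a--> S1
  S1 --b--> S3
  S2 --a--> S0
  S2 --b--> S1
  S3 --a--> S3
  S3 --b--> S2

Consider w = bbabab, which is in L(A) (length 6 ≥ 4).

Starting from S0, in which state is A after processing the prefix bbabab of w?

Run of A on the first 6 characters of w = b b a b a b:
  step 0: S0  (start)
  step 1: S1  (read b: S0→S1)
  step 2: S3  (read b: S1→S3)
  step 3: S3  (read a: S3→S3)
  step 4: S2  (read b: S3→S2)
  step 5: S0  (read a: S2→S0)
  step 6: S1  (read b: S0→S1)

After reading 6 characters, A is in state S1.
(This kind of state-tracing is the core of the pumping-lemma construction: with 4 states, pigeonhole forces a repeat within the first 4 steps.)

S1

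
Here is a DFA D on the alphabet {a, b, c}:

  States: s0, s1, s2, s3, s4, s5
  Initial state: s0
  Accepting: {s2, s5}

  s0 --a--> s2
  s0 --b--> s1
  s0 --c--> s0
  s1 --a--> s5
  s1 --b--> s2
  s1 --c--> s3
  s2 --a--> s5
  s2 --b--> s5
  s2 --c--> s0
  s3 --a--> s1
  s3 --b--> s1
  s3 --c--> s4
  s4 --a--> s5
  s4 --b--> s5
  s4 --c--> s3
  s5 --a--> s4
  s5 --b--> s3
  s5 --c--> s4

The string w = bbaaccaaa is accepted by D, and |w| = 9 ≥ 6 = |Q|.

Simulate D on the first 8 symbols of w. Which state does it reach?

s4

Run of D on the first 8 characters of w = b b a a c c a a:
  step 0: s0  (start)
  step 1: s1  (read b: s0→s1)
  step 2: s2  (read b: s1→s2)
  step 3: s5  (read a: s2→s5)
  step 4: s4  (read a: s5→s4)
  step 5: s3  (read c: s4→s3)
  step 6: s4  (read c: s3→s4)
  step 7: s5  (read a: s4→s5)
  step 8: s4  (read a: s5→s4)

After reading 8 characters, D is in state s4.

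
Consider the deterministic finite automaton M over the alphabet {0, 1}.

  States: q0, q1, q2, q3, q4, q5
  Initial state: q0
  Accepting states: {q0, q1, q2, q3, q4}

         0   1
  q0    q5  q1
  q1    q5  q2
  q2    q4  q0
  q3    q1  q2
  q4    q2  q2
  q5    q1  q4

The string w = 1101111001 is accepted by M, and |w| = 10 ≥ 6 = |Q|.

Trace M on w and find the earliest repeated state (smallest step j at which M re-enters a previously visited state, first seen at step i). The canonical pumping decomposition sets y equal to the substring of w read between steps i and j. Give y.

01

State sequence: q0 -1-> q1 -1-> q2 -0-> q4 -1-> q2 -1-> q0 -1-> q1 -1-> q2 -0-> q4 -0-> q2 -1-> q0
First repeat at step 4: q2 was already visited.

So i = 2, j = 4, giving x = w[0:2] = 11, y = w[2:4] = 01, z = w[4:10] = 111001.
Check: |xy| = 4 ≤ 6 and |y| = 2 ≥ 1. Reading y takes M from q2 back to q2, so every xyⁱz is accepted.
With |Q| = 6, pigeonhole forces a state repeat no later than step 6; the substring read between the first and second visits to that state can be pumped.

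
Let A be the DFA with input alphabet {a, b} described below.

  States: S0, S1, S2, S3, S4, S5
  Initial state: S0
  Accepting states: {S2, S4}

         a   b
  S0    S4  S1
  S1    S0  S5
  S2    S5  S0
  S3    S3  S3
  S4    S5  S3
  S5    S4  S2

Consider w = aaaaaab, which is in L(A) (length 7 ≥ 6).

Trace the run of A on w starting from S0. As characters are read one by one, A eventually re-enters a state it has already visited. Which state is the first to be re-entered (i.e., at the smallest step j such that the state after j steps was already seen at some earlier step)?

State sequence: S0 -a-> S4 -a-> S5 -a-> S4 -a-> S5 -a-> S4 -a-> S5 -b-> S2
First repeat at step 3: S4 was already visited.

The earliest repeat is at step j = 3: A is in S4, which it already visited at step i = 1.

S4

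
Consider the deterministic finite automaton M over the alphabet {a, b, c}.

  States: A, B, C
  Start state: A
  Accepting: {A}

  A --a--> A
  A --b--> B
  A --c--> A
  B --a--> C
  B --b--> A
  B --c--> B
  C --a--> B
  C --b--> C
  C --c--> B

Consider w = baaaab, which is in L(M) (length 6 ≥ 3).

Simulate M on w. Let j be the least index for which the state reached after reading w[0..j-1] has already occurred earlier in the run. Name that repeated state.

B

State sequence: A -b-> B -a-> C -a-> B -a-> C -a-> B -b-> A
First repeat at step 3: B was already visited.

The earliest repeat is at step j = 3: M is in B, which it already visited at step i = 1.
Pumping length from the standard proof: p = 3 (the number of states). The repeated state found above gives |xy| = j ≤ 3 and |y| = j − i ≥ 1.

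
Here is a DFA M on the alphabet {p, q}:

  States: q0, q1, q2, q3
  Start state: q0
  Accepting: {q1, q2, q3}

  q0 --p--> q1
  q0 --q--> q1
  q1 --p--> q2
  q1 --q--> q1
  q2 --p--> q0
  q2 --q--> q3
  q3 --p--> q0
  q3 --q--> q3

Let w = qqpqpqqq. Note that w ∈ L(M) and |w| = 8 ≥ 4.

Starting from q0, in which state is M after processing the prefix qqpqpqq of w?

Run of M on the first 7 characters of w = q q p q p q q:
  step 0: q0  (start)
  step 1: q1  (read q: q0→q1)
  step 2: q1  (read q: q1→q1)
  step 3: q2  (read p: q1→q2)
  step 4: q3  (read q: q2→q3)
  step 5: q0  (read p: q3→q0)
  step 6: q1  (read q: q0→q1)
  step 7: q1  (read q: q1→q1)

After reading 7 characters, M is in state q1.

q1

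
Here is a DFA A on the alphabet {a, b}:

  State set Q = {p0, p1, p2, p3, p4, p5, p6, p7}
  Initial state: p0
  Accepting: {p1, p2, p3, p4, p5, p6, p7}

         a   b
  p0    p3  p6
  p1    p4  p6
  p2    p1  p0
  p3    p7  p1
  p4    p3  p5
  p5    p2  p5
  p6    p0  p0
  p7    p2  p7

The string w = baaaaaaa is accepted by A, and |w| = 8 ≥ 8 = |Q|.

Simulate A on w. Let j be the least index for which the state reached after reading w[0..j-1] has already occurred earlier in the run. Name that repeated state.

p0

Run of A on w = b a a a a a a a:
  step 0: p0  (start)
  step 1: p6  (read b: p0→p6)
  step 2: p0  (read a: p6→p0)   ← first repeat (p0 seen earlier)
  step 3: p3  (read a: p0→p3)
  step 4: p7  (read a: p3→p7)
  step 5: p2  (read a: p7→p2)
  step 6: p1  (read a: p2→p1)
  step 7: p4  (read a: p1→p4)
  step 8: p3  (read a: p4→p3)

The earliest repeat is at step j = 2: A is in p0, which it already visited at step i = 0.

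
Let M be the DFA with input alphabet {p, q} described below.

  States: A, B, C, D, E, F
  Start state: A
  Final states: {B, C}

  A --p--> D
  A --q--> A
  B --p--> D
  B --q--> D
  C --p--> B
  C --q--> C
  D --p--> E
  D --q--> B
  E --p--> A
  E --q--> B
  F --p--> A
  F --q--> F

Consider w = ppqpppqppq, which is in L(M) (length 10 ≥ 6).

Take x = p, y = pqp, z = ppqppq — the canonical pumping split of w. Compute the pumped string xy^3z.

ppqppqppqpppqppq

xy^3z = p·pqp·pqp·pqp·ppqppq = ppqppqppqpppqppq.
Reading y = pqp takes M from D back to D, so after x·y·y·y the machine is still in D, and z then leads to the accepting state B. Hence ppqppqppqpppqppq ∈ L(M).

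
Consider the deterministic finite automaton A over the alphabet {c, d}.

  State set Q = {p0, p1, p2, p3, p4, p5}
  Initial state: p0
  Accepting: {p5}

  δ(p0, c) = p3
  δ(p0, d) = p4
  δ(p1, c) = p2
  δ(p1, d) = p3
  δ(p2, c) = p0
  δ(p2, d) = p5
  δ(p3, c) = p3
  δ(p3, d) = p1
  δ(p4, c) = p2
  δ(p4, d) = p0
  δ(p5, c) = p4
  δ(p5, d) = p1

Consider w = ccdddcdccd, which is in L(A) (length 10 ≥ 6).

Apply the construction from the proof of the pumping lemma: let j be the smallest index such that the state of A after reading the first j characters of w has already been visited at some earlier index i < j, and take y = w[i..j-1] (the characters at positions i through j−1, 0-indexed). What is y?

c

State sequence: p0 -c-> p3 -c-> p3 -d-> p1 -d-> p3 -d-> p1 -c-> p2 -d-> p5 -c-> p4 -c-> p2 -d-> p5
First repeat at step 2: p3 was already visited.

So i = 1, j = 2, giving x = w[0:1] = c, y = w[1:2] = c, z = w[2:10] = dddcdccd.
Check: |xy| = 2 ≤ 6 and |y| = 1 ≥ 1. Reading y takes A from p3 back to p3, so every xyⁱz is accepted.
Since A has 6 states, any run of length ≥ 6 visits 6+1 states, so by pigeonhole some state repeats within the first 6 steps — that repeat gives the pumpable loop.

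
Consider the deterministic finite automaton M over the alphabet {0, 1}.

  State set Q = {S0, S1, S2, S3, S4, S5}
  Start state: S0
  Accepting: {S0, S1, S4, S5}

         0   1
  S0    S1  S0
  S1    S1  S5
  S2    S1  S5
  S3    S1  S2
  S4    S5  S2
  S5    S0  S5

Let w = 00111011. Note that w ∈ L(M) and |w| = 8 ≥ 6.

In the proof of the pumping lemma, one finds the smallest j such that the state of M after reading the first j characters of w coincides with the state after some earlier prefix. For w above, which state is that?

Run of M on w = 0 0 1 1 1 0 1 1:
  step 0: S0  (start)
  step 1: S1  (read 0: S0→S1)
  step 2: S1  (read 0: S1→S1)   ← first repeat (S1 seen earlier)
  step 3: S5  (read 1: S1→S5)
  step 4: S5  (read 1: S5→S5)
  step 5: S5  (read 1: S5→S5)
  step 6: S0  (read 0: S5→S0)
  step 7: S0  (read 1: S0→S0)
  step 8: S0  (read 1: S0→S0)

The earliest repeat is at step j = 2: M is in S1, which it already visited at step i = 1.
The DFA has 6 states, so the proof of the pumping lemma guarantees a repeated state among the first 6+1 visited; the segment between the two visits is the pumpable y.

S1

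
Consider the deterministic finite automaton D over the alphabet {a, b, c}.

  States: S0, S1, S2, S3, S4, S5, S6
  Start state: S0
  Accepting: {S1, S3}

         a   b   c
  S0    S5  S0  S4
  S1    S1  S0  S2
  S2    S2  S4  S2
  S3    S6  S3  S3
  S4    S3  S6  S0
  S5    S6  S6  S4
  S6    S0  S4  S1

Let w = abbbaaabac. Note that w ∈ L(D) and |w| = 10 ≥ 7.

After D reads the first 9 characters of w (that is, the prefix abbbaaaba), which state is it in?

S3

Run of D on the first 9 characters of w = a b b b a a a b a:
  step 0: S0  (start)
  step 1: S5  (read a: S0→S5)
  step 2: S6  (read b: S5→S6)
  step 3: S4  (read b: S6→S4)
  step 4: S6  (read b: S4→S6)
  step 5: S0  (read a: S6→S0)
  step 6: S5  (read a: S0→S5)
  step 7: S6  (read a: S5→S6)
  step 8: S4  (read b: S6→S4)
  step 9: S3  (read a: S4→S3)

After reading 9 characters, D is in state S3.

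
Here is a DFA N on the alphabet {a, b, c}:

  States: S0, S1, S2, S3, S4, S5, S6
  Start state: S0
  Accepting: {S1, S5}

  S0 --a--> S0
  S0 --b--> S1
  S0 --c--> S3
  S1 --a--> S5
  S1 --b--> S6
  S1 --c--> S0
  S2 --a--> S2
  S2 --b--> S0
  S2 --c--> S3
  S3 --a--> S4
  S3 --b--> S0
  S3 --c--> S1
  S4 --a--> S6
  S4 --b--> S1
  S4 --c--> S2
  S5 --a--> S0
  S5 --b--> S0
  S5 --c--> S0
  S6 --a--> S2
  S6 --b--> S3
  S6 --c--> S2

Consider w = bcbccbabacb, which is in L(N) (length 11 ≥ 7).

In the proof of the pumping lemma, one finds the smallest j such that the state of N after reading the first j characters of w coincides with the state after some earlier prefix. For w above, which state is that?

Run of N on w = b c b c c b a b a c b:
  step 0: S0  (start)
  step 1: S1  (read b: S0→S1)
  step 2: S0  (read c: S1→S0)   ← first repeat (S0 seen earlier)
  step 3: S1  (read b: S0→S1)
  step 4: S0  (read c: S1→S0)
  step 5: S3  (read c: S0→S3)
  step 6: S0  (read b: S3→S0)
  step 7: S0  (read a: S0→S0)
  step 8: S1  (read b: S0→S1)
  step 9: S5  (read a: S1→S5)
  step 10: S0  (read c: S5→S0)
  step 11: S1  (read b: S0→S1)

The earliest repeat is at step j = 2: N is in S0, which it already visited at step i = 0.
Pumping length from the standard proof: p = 7 (the number of states). The repeated state found above gives |xy| = j ≤ 7 and |y| = j − i ≥ 1.

S0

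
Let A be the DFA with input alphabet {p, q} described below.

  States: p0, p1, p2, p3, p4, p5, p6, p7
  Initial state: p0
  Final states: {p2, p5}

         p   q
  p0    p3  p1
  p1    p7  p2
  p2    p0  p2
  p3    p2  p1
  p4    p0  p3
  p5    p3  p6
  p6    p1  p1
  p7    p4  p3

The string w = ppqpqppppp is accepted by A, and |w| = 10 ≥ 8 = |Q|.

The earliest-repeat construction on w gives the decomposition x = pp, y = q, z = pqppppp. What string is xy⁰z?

xy⁰z = xz = pp·pqppppp = pppqppppp.
Reading y = q takes A from p2 back to p2, so after x the machine is still in p2, and z then leads to the accepting state p2. Hence pppqppppp ∈ L(A).

pppqppppp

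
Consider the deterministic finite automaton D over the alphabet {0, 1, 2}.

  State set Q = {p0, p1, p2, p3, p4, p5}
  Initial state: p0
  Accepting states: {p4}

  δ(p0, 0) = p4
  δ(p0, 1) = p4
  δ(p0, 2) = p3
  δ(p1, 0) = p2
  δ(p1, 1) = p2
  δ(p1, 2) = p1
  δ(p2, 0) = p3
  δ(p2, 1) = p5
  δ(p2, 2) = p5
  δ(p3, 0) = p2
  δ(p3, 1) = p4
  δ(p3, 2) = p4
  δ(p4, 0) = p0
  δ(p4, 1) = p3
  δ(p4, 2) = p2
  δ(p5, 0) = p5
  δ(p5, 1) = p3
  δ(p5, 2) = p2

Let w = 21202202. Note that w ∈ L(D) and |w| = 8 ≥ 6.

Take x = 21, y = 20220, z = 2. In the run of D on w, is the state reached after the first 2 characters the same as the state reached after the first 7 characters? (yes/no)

Run of D on the first 7 characters of w = 2 1 2 0 2 2 0:
  step 0: p0  (start)
  step 1: p3  (read 2: p0→p3)
  step 2: p4  (read 1: p3→p4)
  step 3: p2  (read 2: p4→p2)
  step 4: p3  (read 0: p2→p3)
  step 5: p4  (read 2: p3→p4)
  step 6: p2  (read 2: p4→p2)
  step 7: p3  (read 0: p2→p3)

After x (step 2): p4. After xy (step 7): p3.
They differ (p4 ≠ p3), so y is not a cycle from the state after x; this split is not the one the pumping-lemma construction produces, and pumping y need not keep the string in L(D).

no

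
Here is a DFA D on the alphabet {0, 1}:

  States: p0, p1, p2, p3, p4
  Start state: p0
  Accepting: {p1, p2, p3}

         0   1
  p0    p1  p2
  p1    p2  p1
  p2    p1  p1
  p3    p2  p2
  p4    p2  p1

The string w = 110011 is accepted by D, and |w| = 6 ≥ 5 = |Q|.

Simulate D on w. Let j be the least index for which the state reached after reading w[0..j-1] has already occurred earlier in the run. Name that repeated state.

p2

Run of D on w = 1 1 0 0 1 1:
  step 0: p0  (start)
  step 1: p2  (read 1: p0→p2)
  step 2: p1  (read 1: p2→p1)
  step 3: p2  (read 0: p1→p2)   ← first repeat (p2 seen earlier)
  step 4: p1  (read 0: p2→p1)
  step 5: p1  (read 1: p1→p1)
  step 6: p1  (read 1: p1→p1)

The earliest repeat is at step j = 3: D is in p2, which it already visited at step i = 1.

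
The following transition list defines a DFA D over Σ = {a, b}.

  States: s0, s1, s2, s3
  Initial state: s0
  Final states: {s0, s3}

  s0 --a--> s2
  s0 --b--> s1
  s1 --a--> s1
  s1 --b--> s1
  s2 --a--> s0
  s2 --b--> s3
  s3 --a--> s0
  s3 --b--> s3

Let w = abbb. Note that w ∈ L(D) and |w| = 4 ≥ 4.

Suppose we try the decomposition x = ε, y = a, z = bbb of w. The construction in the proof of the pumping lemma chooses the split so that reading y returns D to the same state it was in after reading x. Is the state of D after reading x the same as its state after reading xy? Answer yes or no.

Run of D on the first 1 characters of w = a:
  step 0: s0  (start)
  step 1: s2  (read a: s0→s2)

After x (step 0): s0. After xy (step 1): s2.
They differ (s0 ≠ s2), so y is not a cycle from the state after x; this split is not the one the pumping-lemma construction produces, and pumping y need not keep the string in L(D).

no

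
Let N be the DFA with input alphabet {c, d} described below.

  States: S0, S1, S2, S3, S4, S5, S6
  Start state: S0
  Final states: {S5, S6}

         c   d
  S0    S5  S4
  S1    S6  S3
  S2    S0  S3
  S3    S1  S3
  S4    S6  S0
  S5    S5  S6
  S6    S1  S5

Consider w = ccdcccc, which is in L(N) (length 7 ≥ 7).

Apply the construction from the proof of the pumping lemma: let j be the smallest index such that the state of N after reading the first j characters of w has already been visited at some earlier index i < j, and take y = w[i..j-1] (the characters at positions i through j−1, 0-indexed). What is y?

State sequence: S0 -c-> S5 -c-> S5 -d-> S6 -c-> S1 -c-> S6 -c-> S1 -c-> S6
First repeat at step 2: S5 was already visited.

So i = 1, j = 2, giving x = w[0:1] = c, y = w[1:2] = c, z = w[2:7] = dcccc.
Check: |xy| = 2 ≤ 7 and |y| = 1 ≥ 1. Reading y takes N from S5 back to S5, so every xyⁱz is accepted.

c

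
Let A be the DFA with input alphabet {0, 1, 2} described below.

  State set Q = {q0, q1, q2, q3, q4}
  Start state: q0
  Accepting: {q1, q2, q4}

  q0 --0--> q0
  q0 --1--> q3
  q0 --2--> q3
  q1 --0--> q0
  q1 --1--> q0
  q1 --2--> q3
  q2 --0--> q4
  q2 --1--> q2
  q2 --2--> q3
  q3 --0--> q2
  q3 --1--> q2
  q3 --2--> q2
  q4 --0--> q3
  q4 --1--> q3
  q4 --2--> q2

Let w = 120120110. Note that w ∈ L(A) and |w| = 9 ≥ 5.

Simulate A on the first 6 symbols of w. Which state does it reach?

State sequence: q0 -1-> q3 -2-> q2 -0-> q4 -1-> q3 -2-> q2 -0-> q4

After reading 6 characters, A is in state q4.

q4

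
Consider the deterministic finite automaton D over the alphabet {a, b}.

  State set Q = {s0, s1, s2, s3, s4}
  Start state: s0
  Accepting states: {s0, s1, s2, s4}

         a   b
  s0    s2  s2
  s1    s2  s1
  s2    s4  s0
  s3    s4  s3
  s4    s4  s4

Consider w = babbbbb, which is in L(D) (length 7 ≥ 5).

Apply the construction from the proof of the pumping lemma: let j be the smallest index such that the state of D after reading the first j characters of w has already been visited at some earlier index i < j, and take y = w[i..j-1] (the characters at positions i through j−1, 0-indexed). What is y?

b

Run of D on w = b a b b b b b:
  step 0: s0  (start)
  step 1: s2  (read b: s0→s2)
  step 2: s4  (read a: s2→s4)
  step 3: s4  (read b: s4→s4)   ← first repeat (s4 seen earlier)
  step 4: s4  (read b: s4→s4)
  step 5: s4  (read b: s4→s4)
  step 6: s4  (read b: s4→s4)
  step 7: s4  (read b: s4→s4)

So i = 2, j = 3, giving x = w[0:2] = ba, y = w[2:3] = b, z = w[3:7] = bbbb.
Check: |xy| = 3 ≤ 5 and |y| = 1 ≥ 1. Reading y takes D from s4 back to s4, so every xyⁱz is accepted.
With |Q| = 5, pigeonhole forces a state repeat no later than step 5; the substring read between the first and second visits to that state can be pumped.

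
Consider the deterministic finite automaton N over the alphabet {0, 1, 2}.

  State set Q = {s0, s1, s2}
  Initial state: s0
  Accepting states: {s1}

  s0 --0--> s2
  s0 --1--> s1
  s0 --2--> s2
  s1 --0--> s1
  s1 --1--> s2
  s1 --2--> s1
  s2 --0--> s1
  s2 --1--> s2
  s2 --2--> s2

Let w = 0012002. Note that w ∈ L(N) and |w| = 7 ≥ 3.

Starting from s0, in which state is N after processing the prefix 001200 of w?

Run of N on the first 6 characters of w = 0 0 1 2 0 0:
  step 0: s0  (start)
  step 1: s2  (read 0: s0→s2)
  step 2: s1  (read 0: s2→s1)
  step 3: s2  (read 1: s1→s2)
  step 4: s2  (read 2: s2→s2)
  step 5: s1  (read 0: s2→s1)
  step 6: s1  (read 0: s1→s1)

After reading 6 characters, N is in state s1.

s1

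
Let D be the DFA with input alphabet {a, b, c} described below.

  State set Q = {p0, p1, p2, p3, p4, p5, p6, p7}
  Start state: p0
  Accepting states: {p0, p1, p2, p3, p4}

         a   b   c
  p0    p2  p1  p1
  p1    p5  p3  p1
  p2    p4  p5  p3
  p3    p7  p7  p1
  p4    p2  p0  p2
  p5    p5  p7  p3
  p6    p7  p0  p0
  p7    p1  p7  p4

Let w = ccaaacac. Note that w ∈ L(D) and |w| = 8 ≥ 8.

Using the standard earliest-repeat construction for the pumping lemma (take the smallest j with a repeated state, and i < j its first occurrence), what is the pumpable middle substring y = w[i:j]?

c

State sequence: p0 -c-> p1 -c-> p1 -a-> p5 -a-> p5 -a-> p5 -c-> p3 -a-> p7 -c-> p4
First repeat at step 2: p1 was already visited.

So i = 1, j = 2, giving x = w[0:1] = c, y = w[1:2] = c, z = w[2:8] = aaacac.
Check: |xy| = 2 ≤ 8 and |y| = 1 ≥ 1. Reading y takes D from p1 back to p1, so every xyⁱz is accepted.
Pumping length from the standard proof: p = 8 (the number of states). The repeated state found above gives |xy| = j ≤ 8 and |y| = j − i ≥ 1.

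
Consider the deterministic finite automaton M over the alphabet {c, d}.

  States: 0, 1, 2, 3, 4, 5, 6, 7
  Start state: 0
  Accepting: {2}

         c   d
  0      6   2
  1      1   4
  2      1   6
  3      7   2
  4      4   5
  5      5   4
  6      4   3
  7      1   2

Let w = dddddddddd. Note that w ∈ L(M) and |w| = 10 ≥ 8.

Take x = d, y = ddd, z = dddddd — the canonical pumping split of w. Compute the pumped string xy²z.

ddddddddddddd

xy^2z = d·ddd·ddd·dddddd = ddddddddddddd.
Reading y = ddd takes M from 2 back to 2, so after x·y·y the machine is still in 2, and z then leads to the accepting state 2. Hence ddddddddddddd ∈ L(M).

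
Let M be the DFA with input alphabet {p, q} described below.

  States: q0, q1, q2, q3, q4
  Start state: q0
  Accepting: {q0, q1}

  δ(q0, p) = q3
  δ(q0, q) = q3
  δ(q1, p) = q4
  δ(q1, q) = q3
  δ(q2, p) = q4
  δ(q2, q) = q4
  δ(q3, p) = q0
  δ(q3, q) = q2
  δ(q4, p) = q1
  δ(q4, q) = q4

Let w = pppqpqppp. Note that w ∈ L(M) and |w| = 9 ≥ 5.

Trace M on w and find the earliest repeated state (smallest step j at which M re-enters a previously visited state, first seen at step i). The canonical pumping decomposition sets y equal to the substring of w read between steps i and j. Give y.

pp

Run of M on w = p p p q p q p p p:
  step 0: q0  (start)
  step 1: q3  (read p: q0→q3)
  step 2: q0  (read p: q3→q0)   ← first repeat (q0 seen earlier)
  step 3: q3  (read p: q0→q3)
  step 4: q2  (read q: q3→q2)
  step 5: q4  (read p: q2→q4)
  step 6: q4  (read q: q4→q4)
  step 7: q1  (read p: q4→q1)
  step 8: q4  (read p: q1→q4)
  step 9: q1  (read p: q4→q1)

So i = 0, j = 2, giving x = w[0:0] = ε, y = w[0:2] = pp, z = w[2:9] = pqpqppp.
Check: |xy| = 2 ≤ 5 and |y| = 2 ≥ 1. Reading y takes M from q0 back to q0, so every xyⁱz is accepted.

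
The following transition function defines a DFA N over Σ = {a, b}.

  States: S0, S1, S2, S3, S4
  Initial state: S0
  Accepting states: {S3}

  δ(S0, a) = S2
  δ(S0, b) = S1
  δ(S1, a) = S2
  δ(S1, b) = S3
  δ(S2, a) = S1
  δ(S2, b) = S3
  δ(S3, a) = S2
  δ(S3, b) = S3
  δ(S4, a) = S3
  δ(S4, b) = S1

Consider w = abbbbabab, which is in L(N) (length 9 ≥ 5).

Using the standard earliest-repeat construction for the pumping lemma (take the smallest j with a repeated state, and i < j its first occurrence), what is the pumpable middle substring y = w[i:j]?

Run of N on w = a b b b b a b a b:
  step 0: S0  (start)
  step 1: S2  (read a: S0→S2)
  step 2: S3  (read b: S2→S3)
  step 3: S3  (read b: S3→S3)   ← first repeat (S3 seen earlier)
  step 4: S3  (read b: S3→S3)
  step 5: S3  (read b: S3→S3)
  step 6: S2  (read a: S3→S2)
  step 7: S3  (read b: S2→S3)
  step 8: S2  (read a: S3→S2)
  step 9: S3  (read b: S2→S3)

So i = 2, j = 3, giving x = w[0:2] = ab, y = w[2:3] = b, z = w[3:9] = bbabab.
Check: |xy| = 3 ≤ 5 and |y| = 1 ≥ 1. Reading y takes N from S3 back to S3, so every xyⁱz is accepted.

b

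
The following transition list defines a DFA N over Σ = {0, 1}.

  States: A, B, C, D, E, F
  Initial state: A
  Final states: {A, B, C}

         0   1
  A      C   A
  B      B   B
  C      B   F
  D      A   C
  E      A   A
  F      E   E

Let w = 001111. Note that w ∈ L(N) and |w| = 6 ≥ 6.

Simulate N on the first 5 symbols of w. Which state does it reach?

B

Run of N on the first 5 characters of w = 0 0 1 1 1:
  step 0: A  (start)
  step 1: C  (read 0: A→C)
  step 2: B  (read 0: C→B)
  step 3: B  (read 1: B→B)
  step 4: B  (read 1: B→B)
  step 5: B  (read 1: B→B)

After reading 5 characters, N is in state B.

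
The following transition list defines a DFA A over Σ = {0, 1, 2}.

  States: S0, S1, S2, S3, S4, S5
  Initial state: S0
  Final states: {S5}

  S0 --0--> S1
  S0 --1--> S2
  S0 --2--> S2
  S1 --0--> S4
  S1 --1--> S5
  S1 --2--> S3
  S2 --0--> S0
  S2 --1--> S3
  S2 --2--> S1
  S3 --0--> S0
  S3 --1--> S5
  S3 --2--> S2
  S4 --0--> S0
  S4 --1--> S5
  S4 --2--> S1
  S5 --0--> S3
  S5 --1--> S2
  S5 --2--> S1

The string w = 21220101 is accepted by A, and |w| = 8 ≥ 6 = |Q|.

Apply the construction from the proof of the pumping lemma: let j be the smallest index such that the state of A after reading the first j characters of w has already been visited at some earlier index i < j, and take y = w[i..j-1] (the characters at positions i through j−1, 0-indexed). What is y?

Run of A on w = 2 1 2 2 0 1 0 1:
  step 0: S0  (start)
  step 1: S2  (read 2: S0→S2)
  step 2: S3  (read 1: S2→S3)
  step 3: S2  (read 2: S3→S2)   ← first repeat (S2 seen earlier)
  step 4: S1  (read 2: S2→S1)
  step 5: S4  (read 0: S1→S4)
  step 6: S5  (read 1: S4→S5)
  step 7: S3  (read 0: S5→S3)
  step 8: S5  (read 1: S3→S5)

So i = 1, j = 3, giving x = w[0:1] = 2, y = w[1:3] = 12, z = w[3:8] = 20101.
Check: |xy| = 3 ≤ 6 and |y| = 2 ≥ 1. Reading y takes A from S2 back to S2, so every xyⁱz is accepted.

12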